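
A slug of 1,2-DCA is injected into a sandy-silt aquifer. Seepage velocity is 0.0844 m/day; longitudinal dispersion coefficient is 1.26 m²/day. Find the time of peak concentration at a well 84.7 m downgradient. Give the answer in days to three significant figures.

For the 1D instantaneous-source solution, setting ∂C/∂t = 0 at fixed x gives v²t² + 2Dt − x² = 0, so t = (√(D² + v²x²) − D)/v².
√(D² + v²x²) = √(1.26² + 0.0844² × 84.7²) = 7.259; v² = 0.00712336.
t = (7.259 − 1.26)/0.00712336 = 842 days (vs. the pure-advection estimate x/v = 1000 d).

842 days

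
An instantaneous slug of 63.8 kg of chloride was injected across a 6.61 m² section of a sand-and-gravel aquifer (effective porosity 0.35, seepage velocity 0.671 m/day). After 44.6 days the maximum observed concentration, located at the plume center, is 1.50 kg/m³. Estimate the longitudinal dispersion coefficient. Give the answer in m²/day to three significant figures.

0.603 m²/day

At the plume center C_max = M/(n_e·A·√(4πDt)), so D = M²/(4πt·(n_e·A·C_max)²).
n_e·A·C_max = 0.35 × 6.61 × 1.50 = 3.470 kg/m.
D = 63.8²/(4π × 44.6 × 3.470²) = 0.603 m²/day.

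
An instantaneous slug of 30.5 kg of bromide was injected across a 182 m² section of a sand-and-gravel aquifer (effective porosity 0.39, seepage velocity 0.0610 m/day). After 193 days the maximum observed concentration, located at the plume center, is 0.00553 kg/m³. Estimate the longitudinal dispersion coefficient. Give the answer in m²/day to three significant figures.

2.49 m²/day

At the plume center C_max = M/(n_e·A·√(4πDt)), so D = M²/(4πt·(n_e·A·C_max)²).
n_e·A·C_max = 0.39 × 182 × 0.00553 = 0.3925 kg/m.
D = 30.5²/(4π × 193 × 0.3925²) = 2.49 m²/day.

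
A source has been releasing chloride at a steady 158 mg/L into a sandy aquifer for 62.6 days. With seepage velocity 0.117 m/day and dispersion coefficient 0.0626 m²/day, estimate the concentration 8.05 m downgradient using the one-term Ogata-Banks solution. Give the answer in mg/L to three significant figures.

For a continuous step input, C/C₀ ≈ ½·erfc((x−vt)/(2√(Dt))).
vt = 0.117 × 62.6 = 7.3242 m and 2√(Dt) = 2√(0.0626 × 62.6) = 3.959 m.
Argument (x−vt)/(2√(Dt)) = (8.05 − 7.3242)/3.959 = 0.1833; ½·erfc(0.1833) = 0.3977.
C = 158 × 0.3977 = 62.8 mg/L.

62.8 mg/L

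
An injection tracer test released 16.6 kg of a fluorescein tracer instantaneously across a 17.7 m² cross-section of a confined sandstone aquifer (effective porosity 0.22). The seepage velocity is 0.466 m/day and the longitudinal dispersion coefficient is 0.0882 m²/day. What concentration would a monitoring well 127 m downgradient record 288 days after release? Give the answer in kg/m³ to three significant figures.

For an instantaneous plane source, C(x,t) = M/(n_e·A·√(4πDt)) · exp(−(x−vt)²/(4Dt)), with n_e·A the pore (flow) area.
Plume center vt = 0.466 × 288 = 134.208 m, so the well at 127 m is 7.208 m upgradient of the peak.
√(4πDt) = 17.87 m, giving peak height M/(n_e·A·√(4πDt)) = 16.6/(0.22 × 17.7 × 17.87) = 0.2386 kg/m³.
(x−vt)²/(4Dt) = (-7.208)²/(4 × 0.0882 × 288) = 0.5113; exp(−0.5113) = 0.5997.
C = 0.2386 × 0.5997 = 0.143 kg/m³.

0.143 kg/m³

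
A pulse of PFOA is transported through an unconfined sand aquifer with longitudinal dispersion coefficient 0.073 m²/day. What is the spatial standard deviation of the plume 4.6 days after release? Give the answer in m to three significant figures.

0.820 m

Dispersive spreading gives a Gaussian with σ² = 2Dt; advection only shifts the center.
σ = √(2 × 0.073 × 4.6) = 0.820 m.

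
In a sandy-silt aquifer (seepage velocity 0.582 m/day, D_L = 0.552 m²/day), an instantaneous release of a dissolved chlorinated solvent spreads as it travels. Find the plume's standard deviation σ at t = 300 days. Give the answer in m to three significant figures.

Dispersive spreading gives a Gaussian with σ² = 2Dt; advection only shifts the center.
σ = √(2 × 0.552 × 300) = 18.2 m.

18.2 m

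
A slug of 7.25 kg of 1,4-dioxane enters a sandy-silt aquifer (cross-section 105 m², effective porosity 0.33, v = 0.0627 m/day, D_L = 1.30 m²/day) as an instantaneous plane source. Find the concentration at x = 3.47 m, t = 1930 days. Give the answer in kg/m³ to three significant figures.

0.000297 kg/m³

For an instantaneous plane source, C(x,t) = M/(n_e·A·√(4πDt)) · exp(−(x−vt)²/(4Dt)), with n_e·A the pore (flow) area.
Plume center vt = 0.0627 × 1930 = 121.011 m, so the well at 3.47 m is 117.541 m upgradient of the peak.
√(4πDt) = 177.6 m, giving peak height M/(n_e·A·√(4πDt)) = 7.25/(0.33 × 105 × 177.6) = 0.001178 kg/m³.
(x−vt)²/(4Dt) = (-117.541)²/(4 × 1.30 × 1930) = 1.377; exp(−1.377) = 0.2523.
C = 0.001178 × 0.2523 = 0.000297 kg/m³.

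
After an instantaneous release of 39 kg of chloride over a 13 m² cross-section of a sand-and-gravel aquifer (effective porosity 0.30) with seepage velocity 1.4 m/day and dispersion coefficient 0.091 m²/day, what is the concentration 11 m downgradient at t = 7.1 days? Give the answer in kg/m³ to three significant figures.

2.27 kg/m³

For an instantaneous plane source, C(x,t) = M/(n_e·A·√(4πDt)) · exp(−(x−vt)²/(4Dt)), with n_e·A the pore (flow) area.
Plume center vt = 1.4 × 7.1 = 9.94 m, so the well at 11 m is 1.06 m downgradient of the peak.
√(4πDt) = 2.849 m, giving peak height M/(n_e·A·√(4πDt)) = 39/(0.30 × 13 × 2.849) = 3.510 kg/m³.
(x−vt)²/(4Dt) = (1.06)²/(4 × 0.091 × 7.1) = 0.4348; exp(−0.4348) = 0.6474.
C = 3.510 × 0.6474 = 2.27 kg/m³.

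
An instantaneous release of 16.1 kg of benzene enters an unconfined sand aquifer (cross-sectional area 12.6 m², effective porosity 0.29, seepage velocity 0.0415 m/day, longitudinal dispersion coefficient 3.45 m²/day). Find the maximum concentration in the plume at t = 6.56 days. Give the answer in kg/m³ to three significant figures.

The peak of an instantaneous 1D plume sits at x = vt; there the Gaussian factor is 1 and C_max = M/(n_e·A·√(4πDt)), where n_e·A is the pore area the mass is dissolved in.
√(4πDt) = √(4π × 3.45 × 6.56) = 16.86 m, so C_max = 16.1/(0.29 × 12.6 × 16.86) = 0.261 kg/m³.

0.261 kg/m³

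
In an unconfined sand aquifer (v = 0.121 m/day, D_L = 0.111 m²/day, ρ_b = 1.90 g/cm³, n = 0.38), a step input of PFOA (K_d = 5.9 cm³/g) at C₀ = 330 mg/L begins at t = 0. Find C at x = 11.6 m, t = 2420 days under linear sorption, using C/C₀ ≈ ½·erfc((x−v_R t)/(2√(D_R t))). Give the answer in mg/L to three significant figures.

105 mg/L

Retardation factor R = 1 + ρ_b·K_d/n = 1 + 1.90 × 5.9/0.38 = 30.50.
Sorption retards both mechanisms: v_R = v/R = 0.003967 m/day, D_R = D/R = 0.003639 m²/day.
v_R·t = 0.003967 × 2420 = 9.60014 m; 2√(D_R t) = 5.935 m; argument = (11.6 − 9.60014)/5.935 = 0.3370.
C = C₀ × ½·erfc(0.3370) = 330 × 0.3168 = 105 mg/L.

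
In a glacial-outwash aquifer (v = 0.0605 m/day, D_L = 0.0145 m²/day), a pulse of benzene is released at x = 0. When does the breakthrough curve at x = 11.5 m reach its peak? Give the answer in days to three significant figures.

186 days

For the 1D instantaneous-source solution, setting ∂C/∂t = 0 at fixed x gives v²t² + 2Dt − x² = 0, so t = (√(D² + v²x²) − D)/v².
√(D² + v²x²) = √(0.0145² + 0.0605² × 11.5²) = 0.6959; v² = 0.00366025.
t = (0.6959 − 0.0145)/0.00366025 = 186 days (vs. the pure-advection estimate x/v = 190 d).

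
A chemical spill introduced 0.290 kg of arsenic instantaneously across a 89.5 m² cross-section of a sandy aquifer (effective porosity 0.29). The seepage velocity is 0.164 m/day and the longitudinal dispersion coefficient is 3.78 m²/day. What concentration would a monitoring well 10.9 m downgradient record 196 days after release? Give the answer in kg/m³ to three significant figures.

9.94e-05 kg/m³

For an instantaneous plane source, C(x,t) = M/(n_e·A·√(4πDt)) · exp(−(x−vt)²/(4Dt)), with n_e·A the pore (flow) area.
Plume center vt = 0.164 × 196 = 32.144 m, so the well at 10.9 m is 21.244 m upgradient of the peak.
√(4πDt) = 96.49 m, giving peak height M/(n_e·A·√(4πDt)) = 0.290/(0.29 × 89.5 × 96.49) = 0.0001158 kg/m³.
(x−vt)²/(4Dt) = (-21.244)²/(4 × 3.78 × 196) = 0.1523; exp(−0.1523) = 0.8587.
C = 0.0001158 × 0.8587 = 9.94e-05 kg/m³.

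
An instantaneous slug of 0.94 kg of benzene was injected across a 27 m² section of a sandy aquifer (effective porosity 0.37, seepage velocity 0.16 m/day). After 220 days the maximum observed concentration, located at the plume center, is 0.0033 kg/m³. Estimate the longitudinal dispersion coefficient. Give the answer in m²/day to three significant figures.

At the plume center C_max = M/(n_e·A·√(4πDt)), so D = M²/(4πt·(n_e·A·C_max)²).
n_e·A·C_max = 0.37 × 27 × 0.0033 = 0.03297 kg/m.
D = 0.94²/(4π × 220 × 0.03297²) = 0.294 m²/day.

0.294 m²/day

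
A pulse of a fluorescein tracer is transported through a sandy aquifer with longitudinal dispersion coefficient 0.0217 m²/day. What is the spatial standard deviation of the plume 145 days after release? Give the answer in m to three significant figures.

2.51 m

Dispersive spreading gives a Gaussian with σ² = 2Dt; advection only shifts the center.
σ = √(2 × 0.0217 × 145) = 2.51 m.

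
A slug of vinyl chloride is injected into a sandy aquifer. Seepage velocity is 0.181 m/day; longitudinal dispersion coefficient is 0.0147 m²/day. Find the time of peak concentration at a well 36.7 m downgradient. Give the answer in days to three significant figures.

202 days

For the 1D instantaneous-source solution, setting ∂C/∂t = 0 at fixed x gives v²t² + 2Dt − x² = 0, so t = (√(D² + v²x²) − D)/v².
√(D² + v²x²) = √(0.0147² + 0.181² × 36.7²) = 6.643; v² = 0.032761.
t = (6.643 − 0.0147)/0.032761 = 202 days (vs. the pure-advection estimate x/v = 203 d).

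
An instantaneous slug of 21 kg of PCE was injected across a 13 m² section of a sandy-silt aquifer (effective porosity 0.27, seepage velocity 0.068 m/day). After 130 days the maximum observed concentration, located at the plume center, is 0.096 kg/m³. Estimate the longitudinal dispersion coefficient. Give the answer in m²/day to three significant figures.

At the plume center C_max = M/(n_e·A·√(4πDt)), so D = M²/(4πt·(n_e·A·C_max)²).
n_e·A·C_max = 0.27 × 13 × 0.096 = 0.3370 kg/m.
D = 21²/(4π × 130 × 0.3370²) = 2.38 m²/day.

2.38 m²/day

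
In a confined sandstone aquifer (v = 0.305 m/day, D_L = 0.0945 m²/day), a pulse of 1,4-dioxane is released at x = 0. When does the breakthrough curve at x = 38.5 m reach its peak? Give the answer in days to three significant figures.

125 days

For the 1D instantaneous-source solution, setting ∂C/∂t = 0 at fixed x gives v²t² + 2Dt − x² = 0, so t = (√(D² + v²x²) − D)/v².
√(D² + v²x²) = √(0.0945² + 0.305² × 38.5²) = 11.74; v² = 0.093025.
t = (11.74 − 0.0945)/0.093025 = 125 days (vs. the pure-advection estimate x/v = 126 d).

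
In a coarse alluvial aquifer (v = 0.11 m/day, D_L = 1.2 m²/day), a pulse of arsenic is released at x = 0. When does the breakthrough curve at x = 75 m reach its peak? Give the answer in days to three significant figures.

For the 1D instantaneous-source solution, setting ∂C/∂t = 0 at fixed x gives v²t² + 2Dt − x² = 0, so t = (√(D² + v²x²) − D)/v².
√(D² + v²x²) = √(1.2² + 0.11² × 75²) = 8.337; v² = 0.0121.
t = (8.337 − 1.2)/0.0121 = 590 days (vs. the pure-advection estimate x/v = 682 d).

590 days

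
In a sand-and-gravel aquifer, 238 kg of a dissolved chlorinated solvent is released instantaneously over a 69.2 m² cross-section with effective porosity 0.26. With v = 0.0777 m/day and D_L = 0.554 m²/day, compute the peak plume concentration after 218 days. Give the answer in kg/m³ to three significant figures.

0.340 kg/m³

The peak of an instantaneous 1D plume sits at x = vt; there the Gaussian factor is 1 and C_max = M/(n_e·A·√(4πDt)), where n_e·A is the pore area the mass is dissolved in.
√(4πDt) = √(4π × 0.554 × 218) = 38.96 m, so C_max = 238/(0.26 × 69.2 × 38.96) = 0.340 kg/m³.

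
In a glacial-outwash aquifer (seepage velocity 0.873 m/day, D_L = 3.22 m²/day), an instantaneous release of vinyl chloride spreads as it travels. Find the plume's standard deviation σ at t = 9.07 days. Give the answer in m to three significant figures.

7.64 m

Dispersive spreading gives a Gaussian with σ² = 2Dt; advection only shifts the center.
σ = √(2 × 3.22 × 9.07) = 7.64 m.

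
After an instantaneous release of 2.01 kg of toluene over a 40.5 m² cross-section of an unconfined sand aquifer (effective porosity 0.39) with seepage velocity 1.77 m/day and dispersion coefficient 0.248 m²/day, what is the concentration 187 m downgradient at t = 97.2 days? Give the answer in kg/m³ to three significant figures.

For an instantaneous plane source, C(x,t) = M/(n_e·A·√(4πDt)) · exp(−(x−vt)²/(4Dt)), with n_e·A the pore (flow) area.
Plume center vt = 1.77 × 97.2 = 172.044 m, so the well at 187 m is 14.956 m downgradient of the peak.
√(4πDt) = 17.40 m, giving peak height M/(n_e·A·√(4πDt)) = 2.01/(0.39 × 40.5 × 17.40) = 0.007314 kg/m³.
(x−vt)²/(4Dt) = (14.956)²/(4 × 0.248 × 97.2) = 2.320; exp(−2.320) = 0.09827.
C = 0.007314 × 0.09827 = 0.000719 kg/m³.

0.000719 kg/m³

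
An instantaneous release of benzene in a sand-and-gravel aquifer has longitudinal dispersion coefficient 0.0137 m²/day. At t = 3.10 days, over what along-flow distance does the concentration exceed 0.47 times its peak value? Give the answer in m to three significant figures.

0.716 m

The plume is Gaussian with σ = √(2Dt) = √(2 × 0.0137 × 3.10) = 0.2914 m.
C/C_peak = exp(−Δx²/(2σ²)) = 0.47 ⇒ Δx = σ·√(−2 ln 0.47) = 0.2914 × 1.229 = 0.3581 m.
Width = 2Δx = 0.716 m.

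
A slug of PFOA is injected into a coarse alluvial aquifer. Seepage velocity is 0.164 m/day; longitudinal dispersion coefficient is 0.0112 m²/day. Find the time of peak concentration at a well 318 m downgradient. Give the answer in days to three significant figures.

1940 days

For the 1D instantaneous-source solution, setting ∂C/∂t = 0 at fixed x gives v²t² + 2Dt − x² = 0, so t = (√(D² + v²x²) − D)/v².
√(D² + v²x²) = √(0.0112² + 0.164² × 318²) = 52.15; v² = 0.026896.
t = (52.15 − 0.0112)/0.026896 = 1940 days (vs. the pure-advection estimate x/v = 1940 d).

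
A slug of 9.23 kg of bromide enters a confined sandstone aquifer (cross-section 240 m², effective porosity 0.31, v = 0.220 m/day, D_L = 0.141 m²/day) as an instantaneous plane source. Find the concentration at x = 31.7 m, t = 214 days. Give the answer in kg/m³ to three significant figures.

0.000898 kg/m³

For an instantaneous plane source, C(x,t) = M/(n_e·A·√(4πDt)) · exp(−(x−vt)²/(4Dt)), with n_e·A the pore (flow) area.
Plume center vt = 0.220 × 214 = 47.08 m, so the well at 31.7 m is 15.38 m upgradient of the peak.
√(4πDt) = 19.47 m, giving peak height M/(n_e·A·√(4πDt)) = 9.23/(0.31 × 240 × 19.47) = 0.006372 kg/m³.
(x−vt)²/(4Dt) = (-15.38)²/(4 × 0.141 × 214) = 1.960; exp(−1.960) = 0.1409.
C = 0.006372 × 0.1409 = 0.000898 kg/m³.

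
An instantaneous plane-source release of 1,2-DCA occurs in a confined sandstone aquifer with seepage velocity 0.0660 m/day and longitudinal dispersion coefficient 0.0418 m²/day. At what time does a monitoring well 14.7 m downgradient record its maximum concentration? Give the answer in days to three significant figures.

213 days

For the 1D instantaneous-source solution, setting ∂C/∂t = 0 at fixed x gives v²t² + 2Dt − x² = 0, so t = (√(D² + v²x²) − D)/v².
√(D² + v²x²) = √(0.0418² + 0.0660² × 14.7²) = 0.9711; v² = 0.004356.
t = (0.9711 − 0.0418)/0.004356 = 213 days (vs. the pure-advection estimate x/v = 223 d).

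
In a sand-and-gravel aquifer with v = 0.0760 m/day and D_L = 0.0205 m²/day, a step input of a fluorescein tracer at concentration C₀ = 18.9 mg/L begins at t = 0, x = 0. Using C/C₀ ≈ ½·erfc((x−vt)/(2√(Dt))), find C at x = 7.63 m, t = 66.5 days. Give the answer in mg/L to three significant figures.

1.12 mg/L

For a continuous step input, C/C₀ ≈ ½·erfc((x−vt)/(2√(Dt))).
vt = 0.0760 × 66.5 = 5.054 m and 2√(Dt) = 2√(0.0205 × 66.5) = 2.335 m.
Argument (x−vt)/(2√(Dt)) = (7.63 − 5.054)/2.335 = 1.103; ½·erfc(1.103) = 0.05939.
C = 18.9 × 0.05939 = 1.12 mg/L.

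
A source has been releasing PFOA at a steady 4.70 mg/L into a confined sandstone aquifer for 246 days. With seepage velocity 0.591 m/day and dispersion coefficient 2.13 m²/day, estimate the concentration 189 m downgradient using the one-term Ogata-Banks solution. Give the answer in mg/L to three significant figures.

0.418 mg/L

For a continuous step input, C/C₀ ≈ ½·erfc((x−vt)/(2√(Dt))).
vt = 0.591 × 246 = 145.386 m and 2√(Dt) = 2√(2.13 × 246) = 45.78 m.
Argument (x−vt)/(2√(Dt)) = (189 − 145.386)/45.78 = 0.9527; ½·erfc(0.9527) = 0.08894.
C = 4.70 × 0.08894 = 0.418 mg/L.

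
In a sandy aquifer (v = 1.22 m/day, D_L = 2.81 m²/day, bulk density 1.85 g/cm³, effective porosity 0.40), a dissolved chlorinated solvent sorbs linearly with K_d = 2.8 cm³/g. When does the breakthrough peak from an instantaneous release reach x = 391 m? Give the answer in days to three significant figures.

4440 days

Retardation factor R = 1 + ρ_b·K_d/n = 1 + 1.85 × 2.8/0.40 = 13.95.
Sorption retards both mechanisms: v_R = v/R = 0.08746 m/day, D_R = D/R = 0.2014 m²/day.
Peak time from v_R²t² + 2D_R t − x² = 0: t = (√(D_R² + v_R²x²) − D_R)/v_R².
√(D_R² + v_R²x²) = √(0.2014² + 0.08746² × 391²) = 34.20; v_R² = 0.007649.
t = (34.20 − 0.2014)/0.007649 = 4440 days.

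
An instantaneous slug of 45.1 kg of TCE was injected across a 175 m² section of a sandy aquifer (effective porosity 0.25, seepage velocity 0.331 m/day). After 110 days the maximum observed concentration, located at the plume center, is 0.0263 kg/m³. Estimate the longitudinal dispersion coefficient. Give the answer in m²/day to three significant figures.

1.11 m²/day

At the plume center C_max = M/(n_e·A·√(4πDt)), so D = M²/(4πt·(n_e·A·C_max)²).
n_e·A·C_max = 0.25 × 175 × 0.0263 = 1.151 kg/m.
D = 45.1²/(4π × 110 × 1.151²) = 1.11 m²/day.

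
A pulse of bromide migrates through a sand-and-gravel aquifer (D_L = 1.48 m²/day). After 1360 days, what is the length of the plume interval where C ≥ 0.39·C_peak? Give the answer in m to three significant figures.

The plume is Gaussian with σ = √(2Dt) = √(2 × 1.48 × 1360) = 63.45 m.
C/C_peak = exp(−Δx²/(2σ²)) = 0.39 ⇒ Δx = σ·√(−2 ln 0.39) = 63.45 × 1.372 = 87.05 m.
Width = 2Δx = 174 m.

174 m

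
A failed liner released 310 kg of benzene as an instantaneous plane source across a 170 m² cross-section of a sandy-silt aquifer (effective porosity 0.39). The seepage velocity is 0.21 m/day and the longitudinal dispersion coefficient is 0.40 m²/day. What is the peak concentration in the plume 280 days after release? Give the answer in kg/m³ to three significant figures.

0.125 kg/m³

The peak of an instantaneous 1D plume sits at x = vt; there the Gaussian factor is 1 and C_max = M/(n_e·A·√(4πDt)), where n_e·A is the pore area the mass is dissolved in.
√(4πDt) = √(4π × 0.40 × 280) = 37.52 m, so C_max = 310/(0.39 × 170 × 37.52) = 0.125 kg/m³.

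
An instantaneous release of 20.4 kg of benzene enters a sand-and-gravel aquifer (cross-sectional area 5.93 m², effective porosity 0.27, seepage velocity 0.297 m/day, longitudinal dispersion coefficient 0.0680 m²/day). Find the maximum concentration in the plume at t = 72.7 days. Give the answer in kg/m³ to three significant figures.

The peak of an instantaneous 1D plume sits at x = vt; there the Gaussian factor is 1 and C_max = M/(n_e·A·√(4πDt)), where n_e·A is the pore area the mass is dissolved in.
√(4πDt) = √(4π × 0.0680 × 72.7) = 7.882 m, so C_max = 20.4/(0.27 × 5.93 × 7.882) = 1.62 kg/m³.

1.62 kg/m³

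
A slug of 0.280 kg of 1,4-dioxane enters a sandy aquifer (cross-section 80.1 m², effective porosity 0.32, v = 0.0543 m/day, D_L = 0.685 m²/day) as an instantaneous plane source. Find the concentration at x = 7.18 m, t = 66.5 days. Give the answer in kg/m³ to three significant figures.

For an instantaneous plane source, C(x,t) = M/(n_e·A·√(4πDt)) · exp(−(x−vt)²/(4Dt)), with n_e·A the pore (flow) area.
Plume center vt = 0.0543 × 66.5 = 3.61095 m, so the well at 7.18 m is 3.56905 m downgradient of the peak.
√(4πDt) = 23.93 m, giving peak height M/(n_e·A·√(4πDt)) = 0.280/(0.32 × 80.1 × 23.93) = 0.0004565 kg/m³.
(x−vt)²/(4Dt) = (3.56905)²/(4 × 0.685 × 66.5) = 0.06991; exp(−0.06991) = 0.9325.
C = 0.0004565 × 0.9325 = 0.000426 kg/m³.

0.000426 kg/m³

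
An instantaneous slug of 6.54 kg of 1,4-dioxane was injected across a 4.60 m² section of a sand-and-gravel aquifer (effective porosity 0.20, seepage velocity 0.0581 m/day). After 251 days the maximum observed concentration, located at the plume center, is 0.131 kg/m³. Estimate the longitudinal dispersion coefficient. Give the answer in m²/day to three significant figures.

At the plume center C_max = M/(n_e·A·√(4πDt)), so D = M²/(4πt·(n_e·A·C_max)²).
n_e·A·C_max = 0.20 × 4.60 × 0.131 = 0.1205 kg/m.
D = 6.54²/(4π × 251 × 0.1205²) = 0.934 m²/day.

0.934 m²/day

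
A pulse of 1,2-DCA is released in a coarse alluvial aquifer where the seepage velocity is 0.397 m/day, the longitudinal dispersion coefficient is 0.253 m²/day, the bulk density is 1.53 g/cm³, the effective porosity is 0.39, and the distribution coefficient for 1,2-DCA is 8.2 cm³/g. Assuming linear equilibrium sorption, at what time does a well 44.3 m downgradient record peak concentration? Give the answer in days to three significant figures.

3650 days

Retardation factor R = 1 + ρ_b·K_d/n = 1 + 1.53 × 8.2/0.39 = 33.17.
Sorption retards both mechanisms: v_R = v/R = 0.01197 m/day, D_R = D/R = 0.007627 m²/day.
Peak time from v_R²t² + 2D_R t − x² = 0: t = (√(D_R² + v_R²x²) − D_R)/v_R².
√(D_R² + v_R²x²) = √(0.007627² + 0.01197² × 44.3²) = 0.5303; v_R² = 0.0001433.
t = (0.5303 − 0.007627)/0.0001433 = 3650 days.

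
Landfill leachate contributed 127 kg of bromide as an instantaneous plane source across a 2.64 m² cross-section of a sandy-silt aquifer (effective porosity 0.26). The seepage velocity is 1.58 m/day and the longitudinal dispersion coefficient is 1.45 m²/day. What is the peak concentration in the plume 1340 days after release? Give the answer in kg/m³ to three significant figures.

The peak of an instantaneous 1D plume sits at x = vt; there the Gaussian factor is 1 and C_max = M/(n_e·A·√(4πDt)), where n_e·A is the pore area the mass is dissolved in.
√(4πDt) = √(4π × 1.45 × 1340) = 156.3 m, so C_max = 127/(0.26 × 2.64 × 156.3) = 1.18 kg/m³.

1.18 kg/m³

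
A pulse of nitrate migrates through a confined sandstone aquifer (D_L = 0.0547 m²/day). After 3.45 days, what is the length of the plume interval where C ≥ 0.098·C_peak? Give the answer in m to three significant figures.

The plume is Gaussian with σ = √(2Dt) = √(2 × 0.0547 × 3.45) = 0.6144 m.
C/C_peak = exp(−Δx²/(2σ²)) = 0.098 ⇒ Δx = σ·√(−2 ln 0.098) = 0.6144 × 2.155 = 1.324 m.
Width = 2Δx = 2.65 m.

2.65 m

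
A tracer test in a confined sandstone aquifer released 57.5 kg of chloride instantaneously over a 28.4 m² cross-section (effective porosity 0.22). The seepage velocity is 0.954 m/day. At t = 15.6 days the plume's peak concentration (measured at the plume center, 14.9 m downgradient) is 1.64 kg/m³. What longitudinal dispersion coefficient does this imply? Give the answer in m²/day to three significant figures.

0.161 m²/day

At the plume center C_max = M/(n_e·A·√(4πDt)), so D = M²/(4πt·(n_e·A·C_max)²).
n_e·A·C_max = 0.22 × 28.4 × 1.64 = 10.25 kg/m.
D = 57.5²/(4π × 15.6 × 10.25²) = 0.161 m²/day.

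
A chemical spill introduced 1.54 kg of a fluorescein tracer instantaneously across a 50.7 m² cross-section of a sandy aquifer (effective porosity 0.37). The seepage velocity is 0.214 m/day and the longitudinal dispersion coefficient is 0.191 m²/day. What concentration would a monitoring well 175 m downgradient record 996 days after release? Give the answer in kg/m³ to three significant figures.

For an instantaneous plane source, C(x,t) = M/(n_e·A·√(4πDt)) · exp(−(x−vt)²/(4Dt)), with n_e·A the pore (flow) area.
Plume center vt = 0.214 × 996 = 213.144 m, so the well at 175 m is 38.144 m upgradient of the peak.
√(4πDt) = 48.89 m, giving peak height M/(n_e·A·√(4πDt)) = 1.54/(0.37 × 50.7 × 48.89) = 0.001679 kg/m³.
(x−vt)²/(4Dt) = (-38.144)²/(4 × 0.191 × 996) = 1.912; exp(−1.912) = 0.1478.
C = 0.001679 × 0.1478 = 0.000248 kg/m³.

0.000248 kg/m³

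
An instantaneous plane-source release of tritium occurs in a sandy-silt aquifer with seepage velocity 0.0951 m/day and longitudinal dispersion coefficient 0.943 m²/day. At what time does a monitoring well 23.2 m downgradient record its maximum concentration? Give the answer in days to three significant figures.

For the 1D instantaneous-source solution, setting ∂C/∂t = 0 at fixed x gives v²t² + 2Dt − x² = 0, so t = (√(D² + v²x²) − D)/v².
√(D² + v²x²) = √(0.943² + 0.0951² × 23.2²) = 2.399; v² = 0.00904401.
t = (2.399 − 0.943)/0.00904401 = 161 days (vs. the pure-advection estimate x/v = 244 d).

161 days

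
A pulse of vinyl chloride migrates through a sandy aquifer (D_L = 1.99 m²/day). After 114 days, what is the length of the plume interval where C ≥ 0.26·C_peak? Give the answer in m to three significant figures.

69.9 m

The plume is Gaussian with σ = √(2Dt) = √(2 × 1.99 × 114) = 21.30 m.
C/C_peak = exp(−Δx²/(2σ²)) = 0.26 ⇒ Δx = σ·√(−2 ln 0.26) = 21.30 × 1.641 = 34.95 m.
Width = 2Δx = 69.9 m.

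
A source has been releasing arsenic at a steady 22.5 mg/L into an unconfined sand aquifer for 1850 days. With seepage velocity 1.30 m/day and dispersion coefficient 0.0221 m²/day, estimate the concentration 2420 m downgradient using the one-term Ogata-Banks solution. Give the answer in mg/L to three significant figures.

1.09 mg/L

For a continuous step input, C/C₀ ≈ ½·erfc((x−vt)/(2√(Dt))).
vt = 1.30 × 1850 = 2405 m and 2√(Dt) = 2√(0.0221 × 1850) = 12.79 m.
Argument (x−vt)/(2√(Dt)) = (2420 − 2405)/12.79 = 1.173; ½·erfc(1.173) = 0.04857.
C = 22.5 × 0.04857 = 1.09 mg/L.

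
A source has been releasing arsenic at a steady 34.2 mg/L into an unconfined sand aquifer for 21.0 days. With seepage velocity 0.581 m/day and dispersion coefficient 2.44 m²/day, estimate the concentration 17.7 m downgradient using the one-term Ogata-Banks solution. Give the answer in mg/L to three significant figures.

For a continuous step input, C/C₀ ≈ ½·erfc((x−vt)/(2√(Dt))).
vt = 0.581 × 21.0 = 12.201 m and 2√(Dt) = 2√(2.44 × 21.0) = 14.32 m.
Argument (x−vt)/(2√(Dt)) = (17.7 − 12.201)/14.32 = 0.3840; ½·erfc(0.3840) = 0.2935.
C = 34.2 × 0.2935 = 10.0 mg/L.

10.0 mg/L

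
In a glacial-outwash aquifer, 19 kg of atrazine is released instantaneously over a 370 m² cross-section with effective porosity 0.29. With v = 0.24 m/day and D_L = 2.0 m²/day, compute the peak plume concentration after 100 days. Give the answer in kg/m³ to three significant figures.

The peak of an instantaneous 1D plume sits at x = vt; there the Gaussian factor is 1 and C_max = M/(n_e·A·√(4πDt)), where n_e·A is the pore area the mass is dissolved in.
√(4πDt) = √(4π × 2.0 × 100) = 50.13 m, so C_max = 19/(0.29 × 370 × 50.13) = 0.00353 kg/m³.

0.00353 kg/m³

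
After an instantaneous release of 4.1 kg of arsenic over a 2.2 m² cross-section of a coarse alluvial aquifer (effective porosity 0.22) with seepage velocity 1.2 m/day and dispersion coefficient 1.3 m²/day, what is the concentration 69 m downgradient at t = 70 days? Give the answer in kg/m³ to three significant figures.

0.135 kg/m³

For an instantaneous plane source, C(x,t) = M/(n_e·A·√(4πDt)) · exp(−(x−vt)²/(4Dt)), with n_e·A the pore (flow) area.
Plume center vt = 1.2 × 70 = 84 m, so the well at 69 m is 15 m upgradient of the peak.
√(4πDt) = 33.82 m, giving peak height M/(n_e·A·√(4πDt)) = 4.1/(0.22 × 2.2 × 33.82) = 0.2505 kg/m³.
(x−vt)²/(4Dt) = (-15)²/(4 × 1.3 × 70) = 0.6181; exp(−0.6181) = 0.5390.
C = 0.2505 × 0.5390 = 0.135 kg/m³.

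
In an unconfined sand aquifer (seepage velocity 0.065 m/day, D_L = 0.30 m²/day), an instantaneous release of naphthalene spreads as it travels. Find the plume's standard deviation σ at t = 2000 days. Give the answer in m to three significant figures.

34.6 m

Dispersive spreading gives a Gaussian with σ² = 2Dt; advection only shifts the center.
σ = √(2 × 0.30 × 2000) = 34.6 m.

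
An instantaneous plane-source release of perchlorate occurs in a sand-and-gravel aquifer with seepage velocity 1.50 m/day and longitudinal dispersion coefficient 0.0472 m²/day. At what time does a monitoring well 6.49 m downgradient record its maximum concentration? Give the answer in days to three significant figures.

For the 1D instantaneous-source solution, setting ∂C/∂t = 0 at fixed x gives v²t² + 2Dt − x² = 0, so t = (√(D² + v²x²) − D)/v².
√(D² + v²x²) = √(0.0472² + 1.50² × 6.49²) = 9.735; v² = 2.25.
t = (9.735 − 0.0472)/2.25 = 4.31 days (vs. the pure-advection estimate x/v = 4.33 d).

4.31 days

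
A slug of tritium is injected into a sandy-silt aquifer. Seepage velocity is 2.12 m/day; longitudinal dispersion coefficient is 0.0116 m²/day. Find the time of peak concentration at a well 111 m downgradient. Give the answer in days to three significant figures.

For the 1D instantaneous-source solution, setting ∂C/∂t = 0 at fixed x gives v²t² + 2Dt − x² = 0, so t = (√(D² + v²x²) − D)/v².
√(D² + v²x²) = √(0.0116² + 2.12² × 111²) = 235.3; v² = 4.4944.
t = (235.3 − 0.0116)/4.4944 = 52.4 days (vs. the pure-advection estimate x/v = 52.4 d).

52.4 days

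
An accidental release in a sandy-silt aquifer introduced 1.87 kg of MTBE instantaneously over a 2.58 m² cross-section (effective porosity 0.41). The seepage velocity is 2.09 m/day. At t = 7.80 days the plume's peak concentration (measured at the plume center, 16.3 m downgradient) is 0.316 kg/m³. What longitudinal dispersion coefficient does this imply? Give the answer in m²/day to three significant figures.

0.319 m²/day

At the plume center C_max = M/(n_e·A·√(4πDt)), so D = M²/(4πt·(n_e·A·C_max)²).
n_e·A·C_max = 0.41 × 2.58 × 0.316 = 0.3343 kg/m.
D = 1.87²/(4π × 7.80 × 0.3343²) = 0.319 m²/day.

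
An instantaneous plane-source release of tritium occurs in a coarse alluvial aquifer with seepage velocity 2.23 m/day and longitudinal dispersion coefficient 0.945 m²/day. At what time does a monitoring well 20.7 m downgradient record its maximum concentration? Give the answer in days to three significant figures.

9.09 days

For the 1D instantaneous-source solution, setting ∂C/∂t = 0 at fixed x gives v²t² + 2Dt − x² = 0, so t = (√(D² + v²x²) − D)/v².
√(D² + v²x²) = √(0.945² + 2.23² × 20.7²) = 46.17; v² = 4.9729.
t = (46.17 − 0.945)/4.9729 = 9.09 days (vs. the pure-advection estimate x/v = 9.28 d).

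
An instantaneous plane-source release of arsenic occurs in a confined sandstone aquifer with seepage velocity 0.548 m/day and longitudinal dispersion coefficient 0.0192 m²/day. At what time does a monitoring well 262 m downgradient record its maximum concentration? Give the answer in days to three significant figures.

For the 1D instantaneous-source solution, setting ∂C/∂t = 0 at fixed x gives v²t² + 2Dt − x² = 0, so t = (√(D² + v²x²) − D)/v².
√(D² + v²x²) = √(0.0192² + 0.548² × 262²) = 143.6; v² = 0.300304.
t = (143.6 − 0.0192)/0.300304 = 478 days (vs. the pure-advection estimate x/v = 478 d).

478 days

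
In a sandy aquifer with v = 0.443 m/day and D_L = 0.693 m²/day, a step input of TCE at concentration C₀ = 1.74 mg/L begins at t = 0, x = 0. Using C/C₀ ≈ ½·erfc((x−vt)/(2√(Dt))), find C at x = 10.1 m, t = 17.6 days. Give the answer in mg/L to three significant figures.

0.558 mg/L

For a continuous step input, C/C₀ ≈ ½·erfc((x−vt)/(2√(Dt))).
vt = 0.443 × 17.6 = 7.7968 m and 2√(Dt) = 2√(0.693 × 17.6) = 6.985 m.
Argument (x−vt)/(2√(Dt)) = (10.1 − 7.7968)/6.985 = 0.3297; ½·erfc(0.3297) = 0.3205.
C = 1.74 × 0.3205 = 0.558 mg/L.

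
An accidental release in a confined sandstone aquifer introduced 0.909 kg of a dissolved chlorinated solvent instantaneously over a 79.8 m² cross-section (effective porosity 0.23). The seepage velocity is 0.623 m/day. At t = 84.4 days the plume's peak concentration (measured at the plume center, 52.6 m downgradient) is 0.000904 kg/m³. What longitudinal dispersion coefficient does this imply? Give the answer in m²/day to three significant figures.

At the plume center C_max = M/(n_e·A·√(4πDt)), so D = M²/(4πt·(n_e·A·C_max)²).
n_e·A·C_max = 0.23 × 79.8 × 0.000904 = 0.01659 kg/m.
D = 0.909²/(4π × 84.4 × 0.01659²) = 2.83 m²/day.

2.83 m²/day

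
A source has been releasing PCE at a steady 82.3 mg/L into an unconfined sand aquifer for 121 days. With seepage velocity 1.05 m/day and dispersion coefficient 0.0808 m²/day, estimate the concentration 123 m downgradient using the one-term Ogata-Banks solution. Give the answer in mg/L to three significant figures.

67.5 mg/L

For a continuous step input, C/C₀ ≈ ½·erfc((x−vt)/(2√(Dt))).
vt = 1.05 × 121 = 127.05 m and 2√(Dt) = 2√(0.0808 × 121) = 6.254 m.
Argument (x−vt)/(2√(Dt)) = (123 − 127.05)/6.254 = -0.6476; ½·erfc(-0.6476) = 0.8201.
C = 82.3 × 0.8201 = 67.5 mg/L.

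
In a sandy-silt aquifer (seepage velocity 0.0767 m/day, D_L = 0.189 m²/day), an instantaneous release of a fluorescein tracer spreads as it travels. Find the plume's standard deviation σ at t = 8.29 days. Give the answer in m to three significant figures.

1.77 m

Dispersive spreading gives a Gaussian with σ² = 2Dt; advection only shifts the center.
σ = √(2 × 0.189 × 8.29) = 1.77 m.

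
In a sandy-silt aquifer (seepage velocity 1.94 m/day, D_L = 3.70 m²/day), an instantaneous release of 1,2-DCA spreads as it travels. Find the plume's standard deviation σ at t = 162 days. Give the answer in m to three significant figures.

Dispersive spreading gives a Gaussian with σ² = 2Dt; advection only shifts the center.
σ = √(2 × 3.70 × 162) = 34.6 m.

34.6 m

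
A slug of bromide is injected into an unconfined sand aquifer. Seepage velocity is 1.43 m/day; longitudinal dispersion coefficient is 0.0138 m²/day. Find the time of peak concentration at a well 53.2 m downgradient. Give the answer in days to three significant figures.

37.2 days

For the 1D instantaneous-source solution, setting ∂C/∂t = 0 at fixed x gives v²t² + 2Dt − x² = 0, so t = (√(D² + v²x²) − D)/v².
√(D² + v²x²) = √(0.0138² + 1.43² × 53.2²) = 76.08; v² = 2.0449.
t = (76.08 − 0.0138)/2.0449 = 37.2 days (vs. the pure-advection estimate x/v = 37.2 d).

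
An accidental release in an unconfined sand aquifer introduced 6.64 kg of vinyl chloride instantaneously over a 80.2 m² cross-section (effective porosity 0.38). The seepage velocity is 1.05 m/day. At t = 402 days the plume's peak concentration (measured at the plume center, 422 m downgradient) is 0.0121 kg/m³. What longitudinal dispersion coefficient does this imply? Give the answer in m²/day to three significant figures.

0.0642 m²/day

At the plume center C_max = M/(n_e·A·√(4πDt)), so D = M²/(4πt·(n_e·A·C_max)²).
n_e·A·C_max = 0.38 × 80.2 × 0.0121 = 0.3688 kg/m.
D = 6.64²/(4π × 402 × 0.3688²) = 0.0642 m²/day.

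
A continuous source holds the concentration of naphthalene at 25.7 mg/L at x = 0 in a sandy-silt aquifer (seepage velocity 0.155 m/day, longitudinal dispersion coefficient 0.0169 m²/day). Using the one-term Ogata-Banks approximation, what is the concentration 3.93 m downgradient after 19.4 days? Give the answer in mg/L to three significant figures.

For a continuous step input, C/C₀ ≈ ½·erfc((x−vt)/(2√(Dt))).
vt = 0.155 × 19.4 = 3.007 m and 2√(Dt) = 2√(0.0169 × 19.4) = 1.145 m.
Argument (x−vt)/(2√(Dt)) = (3.93 − 3.007)/1.145 = 0.8061; ½·erfc(0.8061) = 0.1271.
C = 25.7 × 0.1271 = 3.27 mg/L.

3.27 mg/L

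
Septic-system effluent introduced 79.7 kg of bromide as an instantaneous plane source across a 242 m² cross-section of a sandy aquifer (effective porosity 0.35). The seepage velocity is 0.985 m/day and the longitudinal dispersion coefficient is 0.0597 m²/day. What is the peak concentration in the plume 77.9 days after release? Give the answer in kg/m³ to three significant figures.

0.123 kg/m³

The peak of an instantaneous 1D plume sits at x = vt; there the Gaussian factor is 1 and C_max = M/(n_e·A·√(4πDt)), where n_e·A is the pore area the mass is dissolved in.
√(4πDt) = √(4π × 0.0597 × 77.9) = 7.645 m, so C_max = 79.7/(0.35 × 242 × 7.645) = 0.123 kg/m³.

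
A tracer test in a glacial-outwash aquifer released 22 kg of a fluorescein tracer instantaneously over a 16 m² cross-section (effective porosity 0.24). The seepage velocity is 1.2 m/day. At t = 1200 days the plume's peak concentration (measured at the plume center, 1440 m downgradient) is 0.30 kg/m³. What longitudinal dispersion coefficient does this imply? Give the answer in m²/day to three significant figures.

At the plume center C_max = M/(n_e·A·√(4πDt)), so D = M²/(4πt·(n_e·A·C_max)²).
n_e·A·C_max = 0.24 × 16 × 0.30 = 1.152 kg/m.
D = 22²/(4π × 1200 × 1.152²) = 0.0242 m²/day.

0.0242 m²/day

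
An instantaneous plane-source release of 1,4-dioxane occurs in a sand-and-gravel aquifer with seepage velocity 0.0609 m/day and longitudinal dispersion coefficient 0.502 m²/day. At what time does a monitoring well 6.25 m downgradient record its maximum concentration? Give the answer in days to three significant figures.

For the 1D instantaneous-source solution, setting ∂C/∂t = 0 at fixed x gives v²t² + 2Dt − x² = 0, so t = (√(D² + v²x²) − D)/v².
√(D² + v²x²) = √(0.502² + 0.0609² × 6.25²) = 0.6300; v² = 0.00370881.
t = (0.6300 − 0.502)/0.00370881 = 34.5 days (vs. the pure-advection estimate x/v = 103 d).

34.5 days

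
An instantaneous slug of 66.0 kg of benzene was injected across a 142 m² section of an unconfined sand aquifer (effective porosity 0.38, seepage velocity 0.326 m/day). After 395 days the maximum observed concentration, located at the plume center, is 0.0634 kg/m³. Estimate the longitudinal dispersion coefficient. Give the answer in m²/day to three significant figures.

0.0750 m²/day

At the plume center C_max = M/(n_e·A·√(4πDt)), so D = M²/(4πt·(n_e·A·C_max)²).
n_e·A·C_max = 0.38 × 142 × 0.0634 = 3.421 kg/m.
D = 66.0²/(4π × 395 × 3.421²) = 0.0750 m²/day.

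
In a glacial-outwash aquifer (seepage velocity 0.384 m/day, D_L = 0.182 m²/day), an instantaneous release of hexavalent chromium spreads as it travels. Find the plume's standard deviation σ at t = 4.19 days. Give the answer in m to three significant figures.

1.23 m

Dispersive spreading gives a Gaussian with σ² = 2Dt; advection only shifts the center.
σ = √(2 × 0.182 × 4.19) = 1.23 m.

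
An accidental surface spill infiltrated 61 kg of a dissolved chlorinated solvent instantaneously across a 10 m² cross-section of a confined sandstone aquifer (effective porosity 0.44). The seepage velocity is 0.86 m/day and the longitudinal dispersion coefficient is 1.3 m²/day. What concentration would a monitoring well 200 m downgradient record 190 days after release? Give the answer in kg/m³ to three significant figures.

0.0641 kg/m³

For an instantaneous plane source, C(x,t) = M/(n_e·A·√(4πDt)) · exp(−(x−vt)²/(4Dt)), with n_e·A the pore (flow) area.
Plume center vt = 0.86 × 190 = 163.4 m, so the well at 200 m is 36.6 m downgradient of the peak.
√(4πDt) = 55.71 m, giving peak height M/(n_e·A·√(4πDt)) = 61/(0.44 × 10 × 55.71) = 0.2489 kg/m³.
(x−vt)²/(4Dt) = (36.6)²/(4 × 1.3 × 190) = 1.356; exp(−1.356) = 0.2577.
C = 0.2489 × 0.2577 = 0.0641 kg/m³.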